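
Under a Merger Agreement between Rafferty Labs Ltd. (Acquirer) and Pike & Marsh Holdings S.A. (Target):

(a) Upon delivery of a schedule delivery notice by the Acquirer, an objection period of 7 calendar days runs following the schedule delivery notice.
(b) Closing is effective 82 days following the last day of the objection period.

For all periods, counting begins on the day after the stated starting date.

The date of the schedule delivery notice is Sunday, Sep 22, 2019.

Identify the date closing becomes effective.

The last day of the objection period: 7 calendar days after Sep 22, 2019 is Sep 29, 2019.
The date closing becomes effective: Sep 29, 2019 + 82 days = Dec 20, 2019.

Dec 20, 2019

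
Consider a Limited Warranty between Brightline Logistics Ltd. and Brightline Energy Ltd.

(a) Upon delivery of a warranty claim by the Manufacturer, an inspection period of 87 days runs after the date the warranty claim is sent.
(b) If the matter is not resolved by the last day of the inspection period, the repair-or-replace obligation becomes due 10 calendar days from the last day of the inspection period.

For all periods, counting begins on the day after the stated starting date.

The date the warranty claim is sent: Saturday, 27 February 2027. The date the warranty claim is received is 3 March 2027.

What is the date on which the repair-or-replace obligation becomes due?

Adding 87 calendar days to 27 February 2027 gives 25 May 2027, which is the last day of the inspection period.
The date on which the repair-or-replace obligation becomes due: 25 May 2027 + 10 days = 4 June 2027.

4 June 2027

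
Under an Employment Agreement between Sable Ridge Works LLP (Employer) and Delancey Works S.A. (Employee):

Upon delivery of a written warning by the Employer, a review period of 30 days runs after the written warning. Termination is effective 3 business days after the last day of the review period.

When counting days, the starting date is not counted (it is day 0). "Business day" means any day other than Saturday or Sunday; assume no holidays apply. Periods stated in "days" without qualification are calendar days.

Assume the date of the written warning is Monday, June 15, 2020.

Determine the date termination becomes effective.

July 20, 2020

The last day of the review period: June 15, 2020 + 30 days = July 15, 2020.
The date termination becomes effective: counting 3 business days from Wednesday, July 15, 2020 (Jul 16, Jul 17, Jul 20, skipping weekends) reaches Monday, July 20, 2020.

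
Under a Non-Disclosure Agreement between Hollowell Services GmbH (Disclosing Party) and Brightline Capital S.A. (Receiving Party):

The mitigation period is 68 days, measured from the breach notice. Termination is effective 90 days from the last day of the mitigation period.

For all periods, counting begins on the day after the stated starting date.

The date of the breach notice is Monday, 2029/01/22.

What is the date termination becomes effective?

The last day of the mitigation period: 68 calendar days after 2029/01/22 is 2029/03/31.
Adding 90 calendar days to 2029/03/31 gives 2029/06/29, which is the date termination becomes effective.

2029/06/29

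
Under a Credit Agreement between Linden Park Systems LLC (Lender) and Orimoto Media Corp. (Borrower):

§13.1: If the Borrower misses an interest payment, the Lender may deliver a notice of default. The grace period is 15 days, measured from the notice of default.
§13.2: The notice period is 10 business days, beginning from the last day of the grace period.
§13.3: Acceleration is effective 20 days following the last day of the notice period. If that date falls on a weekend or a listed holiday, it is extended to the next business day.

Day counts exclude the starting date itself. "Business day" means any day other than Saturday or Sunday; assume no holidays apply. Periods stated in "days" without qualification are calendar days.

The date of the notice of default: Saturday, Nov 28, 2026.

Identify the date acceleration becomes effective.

The last day of the grace period: 15 calendar days after Nov 28, 2026 is Dec 13, 2026.
From Sunday, Dec 13, 2026, 10 business days (Dec 14, Dec 15, Dec 16, Dec 17, Dec 18, Dec 21, Dec 22, Dec 23, Dec 24, Dec 25, skipping weekends) brings us to Friday, Dec 25, 2026, which is the last day of the notice period.
The date acceleration becomes effective: 20 calendar days after Dec 25, 2026 is Jan 14, 2027. Jan 14, 2027 is a Thursday, so no roll-forward applies.

Jan 14, 2027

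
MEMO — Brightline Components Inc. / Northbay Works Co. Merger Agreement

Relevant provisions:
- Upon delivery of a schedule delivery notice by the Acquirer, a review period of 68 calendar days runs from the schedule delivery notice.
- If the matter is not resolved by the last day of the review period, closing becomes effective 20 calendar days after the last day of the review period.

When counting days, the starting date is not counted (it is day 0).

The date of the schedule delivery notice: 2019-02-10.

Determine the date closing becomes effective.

Adding 68 calendar days to 2019-02-10 gives 2019-04-19, which is the last day of the review period.
The date closing becomes effective: 20 calendar days after 2019-04-19 is 2019-05-09.

2019-05-09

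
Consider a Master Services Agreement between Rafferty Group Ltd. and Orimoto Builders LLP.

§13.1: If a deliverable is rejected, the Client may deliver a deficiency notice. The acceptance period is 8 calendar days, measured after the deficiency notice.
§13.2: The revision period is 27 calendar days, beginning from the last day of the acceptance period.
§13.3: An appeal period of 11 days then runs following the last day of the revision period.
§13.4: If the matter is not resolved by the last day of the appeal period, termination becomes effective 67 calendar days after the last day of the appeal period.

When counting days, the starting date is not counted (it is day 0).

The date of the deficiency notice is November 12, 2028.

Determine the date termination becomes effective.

Adding 8 calendar days to November 12, 2028 gives November 20, 2028, which is the last day of the acceptance period.
The last day of the revision period: November 20, 2028 + 27 days = December 17, 2028.
Adding 11 calendar days to December 17, 2028 gives December 28, 2028, which is the last day of the appeal period.
The date termination becomes effective: December 28, 2028 + 67 days = March 5, 2029.

March 5, 2029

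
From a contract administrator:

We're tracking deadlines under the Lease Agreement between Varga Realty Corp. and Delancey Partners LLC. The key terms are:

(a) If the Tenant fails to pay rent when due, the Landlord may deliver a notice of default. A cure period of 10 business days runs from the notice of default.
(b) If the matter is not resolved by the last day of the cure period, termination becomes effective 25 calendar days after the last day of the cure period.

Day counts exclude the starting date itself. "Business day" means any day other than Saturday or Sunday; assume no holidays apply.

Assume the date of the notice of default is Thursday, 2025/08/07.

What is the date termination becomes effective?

The last day of the cure period: 10 business days after Thursday, 2025/08/07, skipping weekends — Aug 8, Aug 11, Aug 12, Aug 13, Aug 14, Aug 15, Aug 18, Aug 19, Aug 20, Aug 21 — lands on Thursday, 2025/08/21.
The date termination becomes effective: 2025/08/21 + 25 days = 2025/09/15.

2025/09/15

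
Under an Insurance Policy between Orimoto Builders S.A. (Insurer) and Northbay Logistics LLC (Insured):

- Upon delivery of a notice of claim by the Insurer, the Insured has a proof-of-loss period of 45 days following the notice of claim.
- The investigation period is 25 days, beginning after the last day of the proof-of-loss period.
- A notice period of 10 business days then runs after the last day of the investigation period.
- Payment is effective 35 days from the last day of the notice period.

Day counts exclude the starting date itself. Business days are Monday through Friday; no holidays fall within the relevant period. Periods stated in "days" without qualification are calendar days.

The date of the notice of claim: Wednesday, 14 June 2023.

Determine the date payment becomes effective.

11 October 2023

Adding 45 calendar days to 14 June 2023 gives 29 July 2023, which is the last day of the proof-of-loss period.
The last day of the investigation period: 29 July 2023 + 25 days = 23 August 2023.
The last day of the notice period: counting 10 business days from Wednesday, 23 August 2023 (Aug 24, Aug 25, Aug 28, Aug 29, Aug 30, Aug 31, Sep 1, Sep 4, Sep 5, Sep 6, skipping weekends) reaches Wednesday, 6 September 2023.
The date payment becomes effective: 6 September 2023 + 35 days = 11 October 2023.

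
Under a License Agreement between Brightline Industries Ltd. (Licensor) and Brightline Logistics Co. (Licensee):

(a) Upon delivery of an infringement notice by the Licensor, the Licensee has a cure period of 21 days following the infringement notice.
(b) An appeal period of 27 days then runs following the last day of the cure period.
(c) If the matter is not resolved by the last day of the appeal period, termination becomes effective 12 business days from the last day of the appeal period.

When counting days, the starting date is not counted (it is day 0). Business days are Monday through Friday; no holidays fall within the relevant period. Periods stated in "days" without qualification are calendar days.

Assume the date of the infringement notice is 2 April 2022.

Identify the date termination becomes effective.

7 June 2022

The last day of the cure period: 2 April 2022 + 21 days = 23 April 2022.
Adding 27 calendar days to 23 April 2022 gives 20 May 2022, which is the last day of the appeal period.
The date termination becomes effective: 12 business days after Friday, 20 May 2022, skipping weekends — May 23, May 24, May 25, May 26, …, Jun 3, Jun 6, Jun 7 — lands on Tuesday, 7 June 2022.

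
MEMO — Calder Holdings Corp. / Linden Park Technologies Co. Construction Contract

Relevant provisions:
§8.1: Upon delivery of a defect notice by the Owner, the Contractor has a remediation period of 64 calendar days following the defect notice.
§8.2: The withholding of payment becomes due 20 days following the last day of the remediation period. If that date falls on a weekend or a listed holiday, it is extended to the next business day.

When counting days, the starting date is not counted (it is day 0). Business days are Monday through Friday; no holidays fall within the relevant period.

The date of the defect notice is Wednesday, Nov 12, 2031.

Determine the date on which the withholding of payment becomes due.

The last day of the remediation period: 64 calendar days after Nov 12, 2031 is Jan 15, 2032.
Adding 20 calendar days to Jan 15, 2032 gives Feb 4, 2032, which is the date on which the withholding of payment becomes due. Feb 4, 2032 is a Wednesday, so no roll-forward applies.

Feb 4, 2032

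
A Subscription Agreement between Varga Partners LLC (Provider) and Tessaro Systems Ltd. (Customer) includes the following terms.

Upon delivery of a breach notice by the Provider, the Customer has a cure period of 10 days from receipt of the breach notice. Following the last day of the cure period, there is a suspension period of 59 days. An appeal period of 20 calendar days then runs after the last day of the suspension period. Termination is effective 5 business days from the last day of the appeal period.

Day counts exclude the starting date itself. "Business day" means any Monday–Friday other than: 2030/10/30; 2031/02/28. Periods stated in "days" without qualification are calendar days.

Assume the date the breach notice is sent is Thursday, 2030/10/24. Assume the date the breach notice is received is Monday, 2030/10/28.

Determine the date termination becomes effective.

2031/01/31

Adding 10 calendar days to 2030/10/28 gives 2030/11/07, which is the last day of the cure period.
Adding 59 calendar days to 2030/11/07 gives 2031/01/05, which is the last day of the suspension period.
The last day of the appeal period: 20 calendar days after 2031/01/05 is 2031/01/25.
The date termination becomes effective: 5 business days after Saturday, 2031/01/25, skipping weekends — Jan 27, Jan 28, Jan 29, Jan 30, Jan 31 — lands on Friday, 2031/01/31.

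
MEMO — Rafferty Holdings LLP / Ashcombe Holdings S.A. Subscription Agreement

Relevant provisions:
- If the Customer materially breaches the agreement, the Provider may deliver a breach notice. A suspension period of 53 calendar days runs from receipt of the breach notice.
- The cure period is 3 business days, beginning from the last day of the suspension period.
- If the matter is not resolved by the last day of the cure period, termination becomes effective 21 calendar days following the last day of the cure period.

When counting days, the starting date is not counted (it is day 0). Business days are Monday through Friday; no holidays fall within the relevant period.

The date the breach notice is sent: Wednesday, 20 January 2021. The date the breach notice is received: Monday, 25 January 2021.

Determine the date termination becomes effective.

The last day of the suspension period: 53 calendar days after 25 January 2021 is 19 March 2021.
The last day of the cure period: counting 3 business days from Friday, 19 March 2021 (Mar 22, Mar 23, Mar 24, skipping weekends) reaches Wednesday, 24 March 2021.
The date termination becomes effective: 21 calendar days after 24 March 2021 is 14 April 2021.

14 April 2021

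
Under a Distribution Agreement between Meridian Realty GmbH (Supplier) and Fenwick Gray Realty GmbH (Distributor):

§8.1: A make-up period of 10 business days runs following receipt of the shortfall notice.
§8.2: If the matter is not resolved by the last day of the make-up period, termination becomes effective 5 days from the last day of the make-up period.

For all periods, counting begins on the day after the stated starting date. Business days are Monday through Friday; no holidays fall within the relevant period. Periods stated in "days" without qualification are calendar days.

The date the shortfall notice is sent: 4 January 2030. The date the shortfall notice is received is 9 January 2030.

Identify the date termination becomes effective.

28 January 2030

From Wednesday, 9 January 2030, 10 business days (Jan 10, Jan 11, Jan 14, Jan 15, Jan 16, Jan 17, Jan 18, Jan 21, Jan 22, Jan 23, skipping weekends) brings us to Wednesday, 23 January 2030, which is the last day of the make-up period.
The date termination becomes effective: 23 January 2030 + 5 days = 28 January 2030.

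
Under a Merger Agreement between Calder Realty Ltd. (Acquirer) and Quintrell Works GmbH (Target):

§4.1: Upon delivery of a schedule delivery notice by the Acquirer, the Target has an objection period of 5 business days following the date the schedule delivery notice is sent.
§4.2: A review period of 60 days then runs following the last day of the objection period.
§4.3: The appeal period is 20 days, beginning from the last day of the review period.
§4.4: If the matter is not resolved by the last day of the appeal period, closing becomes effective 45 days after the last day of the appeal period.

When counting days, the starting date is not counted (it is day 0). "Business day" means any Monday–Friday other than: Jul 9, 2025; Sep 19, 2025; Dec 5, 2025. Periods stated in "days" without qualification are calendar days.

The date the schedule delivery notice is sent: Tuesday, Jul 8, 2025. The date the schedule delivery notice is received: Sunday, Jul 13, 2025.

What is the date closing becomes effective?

The last day of the objection period: counting 5 business days from Tuesday, Jul 8, 2025 (Jul 10, Jul 11, Jul 14, Jul 15, Jul 16, skipping weekends and the listed holiday on Jul 9) reaches Wednesday, Jul 16, 2025.
The last day of the review period: 60 calendar days after Jul 16, 2025 is Sep 14, 2025.
The last day of the appeal period: Sep 14, 2025 + 20 days = Oct 4, 2025.
The date closing becomes effective: Oct 4, 2025 + 45 days = Nov 18, 2025.

Nov 18, 2025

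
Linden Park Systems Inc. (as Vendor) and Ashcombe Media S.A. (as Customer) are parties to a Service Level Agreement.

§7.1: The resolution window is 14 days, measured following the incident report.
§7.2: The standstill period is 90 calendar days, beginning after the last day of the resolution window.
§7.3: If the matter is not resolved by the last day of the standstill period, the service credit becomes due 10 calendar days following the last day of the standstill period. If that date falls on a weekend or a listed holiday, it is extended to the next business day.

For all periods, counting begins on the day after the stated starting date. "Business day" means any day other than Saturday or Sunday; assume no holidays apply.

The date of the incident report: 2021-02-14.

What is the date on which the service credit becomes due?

2021-06-08

The last day of the resolution window: 2021-02-14 + 14 days = 2021-02-28.
The last day of the standstill period: 90 calendar days after 2021-02-28 is 2021-05-29.
The date on which the service credit becomes due: 2021-05-29 + 10 days = 2021-06-08. 2021-06-08 is a Tuesday, so no roll-forward applies.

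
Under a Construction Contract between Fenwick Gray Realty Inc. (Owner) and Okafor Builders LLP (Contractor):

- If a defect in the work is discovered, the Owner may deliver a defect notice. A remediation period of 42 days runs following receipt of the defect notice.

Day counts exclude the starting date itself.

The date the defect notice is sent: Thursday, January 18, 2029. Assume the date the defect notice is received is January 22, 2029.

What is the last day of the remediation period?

March 5, 2029

Adding 42 calendar days to January 22, 2029 gives March 5, 2029, which is the last day of the remediation period.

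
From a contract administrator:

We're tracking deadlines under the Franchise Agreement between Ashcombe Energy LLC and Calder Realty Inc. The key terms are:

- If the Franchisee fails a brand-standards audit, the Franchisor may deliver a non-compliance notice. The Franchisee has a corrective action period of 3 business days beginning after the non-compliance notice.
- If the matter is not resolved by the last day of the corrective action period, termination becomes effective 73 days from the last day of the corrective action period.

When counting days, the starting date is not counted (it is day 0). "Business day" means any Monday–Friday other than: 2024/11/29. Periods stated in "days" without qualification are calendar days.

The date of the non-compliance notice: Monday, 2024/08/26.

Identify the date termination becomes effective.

2024/11/10

The last day of the corrective action period: 3 business days after Monday, 2024/08/26, skipping weekends — Aug 27, Aug 28, Aug 29 — lands on Thursday, 2024/08/29.
The date termination becomes effective: 73 calendar days after 2024/08/29 is 2024/11/10.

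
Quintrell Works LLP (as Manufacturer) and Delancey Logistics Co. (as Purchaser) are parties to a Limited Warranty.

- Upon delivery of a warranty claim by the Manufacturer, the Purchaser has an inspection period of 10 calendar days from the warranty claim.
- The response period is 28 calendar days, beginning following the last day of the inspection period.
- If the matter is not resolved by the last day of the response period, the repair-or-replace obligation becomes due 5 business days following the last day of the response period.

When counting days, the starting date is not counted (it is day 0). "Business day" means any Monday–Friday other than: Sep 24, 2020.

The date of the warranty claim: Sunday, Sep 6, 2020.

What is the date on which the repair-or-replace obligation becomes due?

Adding 10 calendar days to Sep 6, 2020 gives Sep 16, 2020, which is the last day of the inspection period.
The last day of the response period: 28 calendar days after Sep 16, 2020 is Oct 14, 2020.
The date on which the repair-or-replace obligation becomes due: 5 business days after Wednesday, Oct 14, 2020, skipping weekends — Oct 15, Oct 16, Oct 19, Oct 20, Oct 21 — lands on Wednesday, Oct 21, 2020.

Oct 21, 2020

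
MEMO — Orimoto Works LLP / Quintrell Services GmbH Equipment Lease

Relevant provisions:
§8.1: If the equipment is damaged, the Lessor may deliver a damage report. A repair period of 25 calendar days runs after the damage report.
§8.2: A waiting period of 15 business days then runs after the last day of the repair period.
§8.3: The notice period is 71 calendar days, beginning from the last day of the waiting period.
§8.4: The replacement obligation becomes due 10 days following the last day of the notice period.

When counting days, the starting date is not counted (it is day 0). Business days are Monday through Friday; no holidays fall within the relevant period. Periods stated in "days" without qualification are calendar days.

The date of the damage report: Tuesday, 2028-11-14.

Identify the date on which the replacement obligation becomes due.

2029-03-20

The last day of the repair period: 2028-11-14 + 25 days = 2028-12-09.
The last day of the waiting period: counting 15 business days from Saturday, 2028-12-09 (Dec 11, Dec 12, Dec 13, Dec 14, …, Dec 27, Dec 28, Dec 29, skipping weekends) reaches Friday, 2028-12-29.
Adding 71 calendar days to 2028-12-29 gives 2029-03-10, which is the last day of the notice period.
Adding 10 calendar days to 2029-03-10 gives 2029-03-20, which is the date on which the replacement obligation becomes due.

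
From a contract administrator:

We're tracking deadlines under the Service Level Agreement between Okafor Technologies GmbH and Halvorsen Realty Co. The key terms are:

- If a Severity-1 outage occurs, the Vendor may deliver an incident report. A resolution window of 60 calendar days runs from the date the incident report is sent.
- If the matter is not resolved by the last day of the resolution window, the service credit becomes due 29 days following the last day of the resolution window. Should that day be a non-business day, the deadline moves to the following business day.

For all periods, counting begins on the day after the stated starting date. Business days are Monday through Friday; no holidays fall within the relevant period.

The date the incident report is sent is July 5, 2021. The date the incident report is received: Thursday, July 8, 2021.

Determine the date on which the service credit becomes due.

The last day of the resolution window: 60 calendar days after July 5, 2021 is September 3, 2021.
The date on which the service credit becomes due: 29 calendar days after September 3, 2021 is October 2, 2021. That falls on a Saturday, so it rolls to the next business day, Monday, October 4, 2021.

October 4, 2021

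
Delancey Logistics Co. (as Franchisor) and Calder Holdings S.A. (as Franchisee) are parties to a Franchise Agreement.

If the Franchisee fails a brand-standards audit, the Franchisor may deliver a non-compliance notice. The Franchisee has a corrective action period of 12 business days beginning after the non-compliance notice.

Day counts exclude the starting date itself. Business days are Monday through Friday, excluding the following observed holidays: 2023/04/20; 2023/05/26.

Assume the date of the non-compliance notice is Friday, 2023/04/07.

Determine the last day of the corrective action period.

From Friday, 2023/04/07, 12 business days (Apr 10, Apr 11, Apr 12, Apr 13, …, Apr 24, Apr 25, Apr 26, skipping weekends and the listed holiday on Apr 20) brings us to Wednesday, 2023/04/26, which is the last day of the corrective action period.

2023/04/26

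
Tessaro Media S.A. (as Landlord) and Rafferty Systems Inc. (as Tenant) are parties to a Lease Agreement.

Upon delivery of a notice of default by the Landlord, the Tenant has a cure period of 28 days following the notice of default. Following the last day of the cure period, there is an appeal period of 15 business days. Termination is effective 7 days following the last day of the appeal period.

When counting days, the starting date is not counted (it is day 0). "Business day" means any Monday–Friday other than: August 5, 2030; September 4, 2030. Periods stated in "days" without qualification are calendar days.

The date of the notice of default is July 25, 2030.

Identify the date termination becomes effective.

September 20, 2030

The last day of the cure period: 28 calendar days after July 25, 2030 is August 22, 2030.
The last day of the appeal period: 15 business days after Thursday, August 22, 2030, skipping weekends and the listed holiday on Sep 4 — Aug 23, Aug 26, Aug 27, Aug 28, …, Sep 11, Sep 12, Sep 13 — lands on Friday, September 13, 2030.
Adding 7 calendar days to September 13, 2030 gives September 20, 2030, which is the date termination becomes effective.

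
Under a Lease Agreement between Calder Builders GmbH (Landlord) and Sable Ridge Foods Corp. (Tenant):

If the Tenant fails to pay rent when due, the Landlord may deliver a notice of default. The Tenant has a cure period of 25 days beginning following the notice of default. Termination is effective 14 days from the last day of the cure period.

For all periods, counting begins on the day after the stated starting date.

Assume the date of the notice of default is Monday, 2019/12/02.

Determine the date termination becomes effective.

The last day of the cure period: 25 calendar days after 2019/12/02 is 2019/12/27.
The date termination becomes effective: 14 calendar days after 2019/12/27 is 2020/01/10.

2020/01/10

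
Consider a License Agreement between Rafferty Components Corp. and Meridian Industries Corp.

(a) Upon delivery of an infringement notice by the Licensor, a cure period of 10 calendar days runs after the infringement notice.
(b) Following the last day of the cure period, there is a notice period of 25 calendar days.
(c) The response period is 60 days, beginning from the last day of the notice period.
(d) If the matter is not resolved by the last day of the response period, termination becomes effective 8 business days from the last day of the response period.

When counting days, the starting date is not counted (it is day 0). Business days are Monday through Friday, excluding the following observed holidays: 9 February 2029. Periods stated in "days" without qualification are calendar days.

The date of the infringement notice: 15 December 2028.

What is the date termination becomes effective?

30 March 2029

The last day of the cure period: 10 calendar days after 15 December 2028 is 25 December 2028.
The last day of the notice period: 25 calendar days after 25 December 2028 is 19 January 2029.
The last day of the response period: 60 calendar days after 19 January 2029 is 20 March 2029.
The date termination becomes effective: 8 business days after Tuesday, 20 March 2029, skipping weekends — Mar 21, Mar 22, Mar 23, Mar 26, Mar 27, Mar 28, Mar 29, Mar 30 — lands on Friday, 30 March 2029.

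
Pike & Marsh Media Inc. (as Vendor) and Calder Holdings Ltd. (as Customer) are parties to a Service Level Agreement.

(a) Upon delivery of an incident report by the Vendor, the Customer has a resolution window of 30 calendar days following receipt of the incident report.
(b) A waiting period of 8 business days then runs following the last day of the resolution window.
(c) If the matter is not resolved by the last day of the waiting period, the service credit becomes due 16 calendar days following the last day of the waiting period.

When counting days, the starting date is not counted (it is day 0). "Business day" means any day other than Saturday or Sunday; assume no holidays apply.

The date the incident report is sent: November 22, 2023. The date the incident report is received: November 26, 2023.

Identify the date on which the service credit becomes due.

January 21, 2024

The last day of the resolution window: 30 calendar days after November 26, 2023 is December 26, 2023.
The last day of the waiting period: 8 business days after Tuesday, December 26, 2023, skipping weekends — Dec 27, Dec 28, Dec 29, Jan 1, Jan 2, Jan 3, Jan 4, Jan 5 — lands on Friday, January 5, 2024.
The date on which the service credit becomes due: 16 calendar days after January 5, 2024 is January 21, 2024.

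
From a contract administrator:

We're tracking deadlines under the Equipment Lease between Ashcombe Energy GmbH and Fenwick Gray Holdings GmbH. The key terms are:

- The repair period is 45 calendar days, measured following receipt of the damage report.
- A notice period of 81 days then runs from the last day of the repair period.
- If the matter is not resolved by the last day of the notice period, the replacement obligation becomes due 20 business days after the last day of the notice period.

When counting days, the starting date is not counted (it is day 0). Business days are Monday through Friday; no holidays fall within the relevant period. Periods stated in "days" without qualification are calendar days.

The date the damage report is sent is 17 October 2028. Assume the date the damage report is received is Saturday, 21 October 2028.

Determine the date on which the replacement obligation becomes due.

23 March 2029

Adding 45 calendar days to 21 October 2028 gives 5 December 2028, which is the last day of the repair period.
Adding 81 calendar days to 5 December 2028 gives 24 February 2029, which is the last day of the notice period.
The date on which the replacement obligation becomes due: 20 business days after Saturday, 24 February 2029, skipping weekends — Feb 26, Feb 27, Feb 28, Mar 1, …, Mar 21, Mar 22, Mar 23 — lands on Friday, 23 March 2029.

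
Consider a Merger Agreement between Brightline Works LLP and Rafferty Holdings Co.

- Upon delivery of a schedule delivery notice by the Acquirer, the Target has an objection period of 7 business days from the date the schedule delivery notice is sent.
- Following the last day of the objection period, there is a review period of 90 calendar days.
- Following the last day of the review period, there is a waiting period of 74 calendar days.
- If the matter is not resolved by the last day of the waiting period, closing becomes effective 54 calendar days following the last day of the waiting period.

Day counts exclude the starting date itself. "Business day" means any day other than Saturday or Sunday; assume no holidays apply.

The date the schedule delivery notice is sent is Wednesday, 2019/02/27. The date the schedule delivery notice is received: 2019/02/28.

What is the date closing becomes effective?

From Wednesday, 2019/02/27, 7 business days (Feb 28, Mar 1, Mar 4, Mar 5, Mar 6, Mar 7, Mar 8, skipping weekends) brings us to Friday, 2019/03/08, which is the last day of the objection period.
The last day of the review period: 90 calendar days after 2019/03/08 is 2019/06/06.
The last day of the waiting period: 2019/06/06 + 74 days = 2019/08/19.
The date closing becomes effective: 54 calendar days after 2019/08/19 is 2019/10/12.

2019/10/12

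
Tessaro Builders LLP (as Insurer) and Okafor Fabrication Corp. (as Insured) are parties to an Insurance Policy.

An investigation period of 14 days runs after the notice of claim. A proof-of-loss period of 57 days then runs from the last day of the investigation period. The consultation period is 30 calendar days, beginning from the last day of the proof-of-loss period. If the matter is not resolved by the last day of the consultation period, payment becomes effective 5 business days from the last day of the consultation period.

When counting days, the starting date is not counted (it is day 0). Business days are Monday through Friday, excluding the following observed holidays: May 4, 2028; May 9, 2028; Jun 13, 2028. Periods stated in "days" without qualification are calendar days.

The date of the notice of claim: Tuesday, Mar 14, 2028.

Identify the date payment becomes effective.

Adding 14 calendar days to Mar 14, 2028 gives Mar 28, 2028, which is the last day of the investigation period.
The last day of the proof-of-loss period: 57 calendar days after Mar 28, 2028 is May 24, 2028.
The last day of the consultation period: 30 calendar days after May 24, 2028 is Jun 23, 2028.
The date payment becomes effective: counting 5 business days from Friday, Jun 23, 2028 (Jun 26, Jun 27, Jun 28, Jun 29, Jun 30, skipping weekends) reaches Friday, Jun 30, 2028.

Jun 30, 2028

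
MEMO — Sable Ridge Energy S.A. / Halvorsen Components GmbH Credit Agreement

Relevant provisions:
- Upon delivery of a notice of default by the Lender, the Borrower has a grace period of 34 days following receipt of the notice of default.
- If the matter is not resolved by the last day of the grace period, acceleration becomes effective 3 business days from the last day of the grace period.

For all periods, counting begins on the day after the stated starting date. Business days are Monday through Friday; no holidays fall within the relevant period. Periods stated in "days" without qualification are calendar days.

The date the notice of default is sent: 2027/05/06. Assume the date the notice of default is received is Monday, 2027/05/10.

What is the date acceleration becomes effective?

The last day of the grace period: 2027/05/10 + 34 days = 2027/06/13.
From Sunday, 2027/06/13, 3 business days (Jun 14, Jun 15, Jun 16, skipping weekends) brings us to Wednesday, 2027/06/16, which is the date acceleration becomes effective.

2027/06/16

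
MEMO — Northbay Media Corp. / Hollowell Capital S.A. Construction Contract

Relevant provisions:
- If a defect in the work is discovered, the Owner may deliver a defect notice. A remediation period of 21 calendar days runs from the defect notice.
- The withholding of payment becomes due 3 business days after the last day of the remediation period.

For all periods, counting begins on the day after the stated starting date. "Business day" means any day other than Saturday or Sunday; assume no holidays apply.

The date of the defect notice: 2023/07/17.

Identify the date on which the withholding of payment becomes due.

2023/08/10

Adding 21 calendar days to 2023/07/17 gives 2023/08/07, which is the last day of the remediation period.
From Monday, 2023/08/07, 3 business days (Aug 8, Aug 9, Aug 10, skipping weekends) brings us to Thursday, 2023/08/10, which is the date on which the withholding of payment becomes due.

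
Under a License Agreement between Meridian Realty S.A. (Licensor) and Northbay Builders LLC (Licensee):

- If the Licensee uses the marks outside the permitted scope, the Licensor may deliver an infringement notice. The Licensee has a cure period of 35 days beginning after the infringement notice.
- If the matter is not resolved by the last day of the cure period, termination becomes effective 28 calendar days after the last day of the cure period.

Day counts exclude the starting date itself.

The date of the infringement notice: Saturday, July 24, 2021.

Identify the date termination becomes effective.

The last day of the cure period: 35 calendar days after July 24, 2021 is August 28, 2021.
The date termination becomes effective: 28 calendar days after August 28, 2021 is September 25, 2021.

September 25, 2021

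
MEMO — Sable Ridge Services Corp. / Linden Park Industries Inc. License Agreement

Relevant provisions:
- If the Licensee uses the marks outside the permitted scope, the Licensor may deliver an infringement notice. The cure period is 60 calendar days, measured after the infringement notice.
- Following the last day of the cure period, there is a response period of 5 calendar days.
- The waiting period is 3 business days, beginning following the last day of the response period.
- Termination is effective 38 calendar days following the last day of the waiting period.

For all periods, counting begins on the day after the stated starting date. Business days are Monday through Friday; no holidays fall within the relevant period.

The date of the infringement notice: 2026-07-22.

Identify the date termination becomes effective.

2026-11-07

Adding 60 calendar days to 2026-07-22 gives 2026-09-20, which is the last day of the cure period.
Adding 5 calendar days to 2026-09-20 gives 2026-09-25, which is the last day of the response period.
The last day of the waiting period: 3 business days after Friday, 2026-09-25, skipping weekends — Sep 28, Sep 29, Sep 30 — lands on Wednesday, 2026-09-30.
The date termination becomes effective: 2026-09-30 + 38 days = 2026-11-07.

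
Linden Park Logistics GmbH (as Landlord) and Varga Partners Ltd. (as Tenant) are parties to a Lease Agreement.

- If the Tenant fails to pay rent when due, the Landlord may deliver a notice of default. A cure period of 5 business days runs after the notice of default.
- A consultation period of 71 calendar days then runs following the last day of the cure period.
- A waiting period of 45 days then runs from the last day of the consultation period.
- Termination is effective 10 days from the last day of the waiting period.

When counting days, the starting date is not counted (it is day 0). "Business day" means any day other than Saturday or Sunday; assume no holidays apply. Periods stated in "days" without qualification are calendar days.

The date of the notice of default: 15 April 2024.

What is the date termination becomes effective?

26 August 2024

The last day of the cure period: counting 5 business days from Monday, 15 April 2024 (Apr 16, Apr 17, Apr 18, Apr 19, Apr 22, skipping weekends) reaches Monday, 22 April 2024.
The last day of the consultation period: 71 calendar days after 22 April 2024 is 2 July 2024.
Adding 45 calendar days to 2 July 2024 gives 16 August 2024, which is the last day of the waiting period.
The date termination becomes effective: 16 August 2024 + 10 days = 26 August 2024.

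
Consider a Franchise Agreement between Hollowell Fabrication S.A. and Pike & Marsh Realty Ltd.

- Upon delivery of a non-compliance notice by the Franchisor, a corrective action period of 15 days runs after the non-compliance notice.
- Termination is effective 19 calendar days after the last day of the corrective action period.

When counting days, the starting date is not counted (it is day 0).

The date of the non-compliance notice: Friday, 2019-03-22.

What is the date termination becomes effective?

The last day of the corrective action period: 15 calendar days after 2019-03-22 is 2019-04-06.
Adding 19 calendar days to 2019-04-06 gives 2019-04-25, which is the date termination becomes effective.

2019-04-25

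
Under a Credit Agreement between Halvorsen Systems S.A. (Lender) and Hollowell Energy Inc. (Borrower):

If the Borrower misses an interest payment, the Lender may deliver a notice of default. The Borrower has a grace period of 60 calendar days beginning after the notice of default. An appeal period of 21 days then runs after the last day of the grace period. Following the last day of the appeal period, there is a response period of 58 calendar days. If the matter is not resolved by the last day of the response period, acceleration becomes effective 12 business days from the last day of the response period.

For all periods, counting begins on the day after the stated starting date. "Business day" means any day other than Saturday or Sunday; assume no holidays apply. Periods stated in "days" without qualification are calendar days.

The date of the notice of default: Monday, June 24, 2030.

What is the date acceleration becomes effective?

The last day of the grace period: 60 calendar days after June 24, 2030 is August 23, 2030.
The last day of the appeal period: August 23, 2030 + 21 days = September 13, 2030.
Adding 58 calendar days to September 13, 2030 gives November 10, 2030, which is the last day of the response period.
The date acceleration becomes effective: counting 12 business days from Sunday, November 10, 2030 (Nov 11, Nov 12, Nov 13, Nov 14, …, Nov 22, Nov 25, Nov 26, skipping weekends) reaches Tuesday, November 26, 2030.

November 26, 2030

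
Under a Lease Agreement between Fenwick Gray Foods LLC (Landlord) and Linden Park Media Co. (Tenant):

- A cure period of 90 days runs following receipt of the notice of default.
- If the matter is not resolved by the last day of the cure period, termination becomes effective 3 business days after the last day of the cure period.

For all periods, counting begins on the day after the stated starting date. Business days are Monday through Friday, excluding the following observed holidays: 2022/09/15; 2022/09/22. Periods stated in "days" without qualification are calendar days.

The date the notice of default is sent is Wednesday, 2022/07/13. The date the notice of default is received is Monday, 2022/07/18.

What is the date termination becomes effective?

Adding 90 calendar days to 2022/07/18 gives 2022/10/16, which is the last day of the cure period.
From Sunday, 2022/10/16, 3 business days (Oct 17, Oct 18, Oct 19, skipping weekends) brings us to Wednesday, 2022/10/19, which is the date termination becomes effective.

2022/10/19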